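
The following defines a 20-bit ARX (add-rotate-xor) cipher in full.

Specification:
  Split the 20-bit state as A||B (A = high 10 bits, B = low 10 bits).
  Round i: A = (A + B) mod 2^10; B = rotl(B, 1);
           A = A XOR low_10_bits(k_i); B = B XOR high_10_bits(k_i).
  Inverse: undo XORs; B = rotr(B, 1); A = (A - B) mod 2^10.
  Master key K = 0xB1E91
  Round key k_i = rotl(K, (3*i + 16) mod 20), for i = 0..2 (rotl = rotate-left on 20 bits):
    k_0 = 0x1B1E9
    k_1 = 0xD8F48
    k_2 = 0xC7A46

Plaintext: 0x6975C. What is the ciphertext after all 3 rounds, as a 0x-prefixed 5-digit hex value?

s_0 = plaintext = 0x6975C
s_1 = Round(s_0, k_0) = 0x3A2D5
s_2 = Round(s_1, k_1) = 0x3D6C8
s_3 = Round(s_2, k_2) = 0x7EE8F

0x7EE8F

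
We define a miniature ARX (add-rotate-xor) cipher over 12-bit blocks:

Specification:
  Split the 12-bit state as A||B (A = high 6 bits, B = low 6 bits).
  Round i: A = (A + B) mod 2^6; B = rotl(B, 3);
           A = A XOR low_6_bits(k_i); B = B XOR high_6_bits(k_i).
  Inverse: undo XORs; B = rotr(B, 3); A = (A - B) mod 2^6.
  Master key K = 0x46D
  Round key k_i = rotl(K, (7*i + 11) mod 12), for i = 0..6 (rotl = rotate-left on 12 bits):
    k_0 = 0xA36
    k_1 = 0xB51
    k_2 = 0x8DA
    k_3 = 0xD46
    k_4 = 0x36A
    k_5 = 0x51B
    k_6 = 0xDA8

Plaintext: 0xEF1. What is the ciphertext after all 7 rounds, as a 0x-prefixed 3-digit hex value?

s_0 = plaintext = 0xEF1
s_1 = Round(s_0, k_0) = 0x6A6
s_2 = Round(s_1, k_1) = 0x459
s_3 = Round(s_2, k_2) = 0xC28
s_4 = Round(s_3, k_3) = 0x7B0
s_5 = Round(s_4, k_4) = 0x90B
s_6 = Round(s_5, k_5) = 0xD0D
s_7 = Round(s_6, k_6) = 0xA5F

0xA5F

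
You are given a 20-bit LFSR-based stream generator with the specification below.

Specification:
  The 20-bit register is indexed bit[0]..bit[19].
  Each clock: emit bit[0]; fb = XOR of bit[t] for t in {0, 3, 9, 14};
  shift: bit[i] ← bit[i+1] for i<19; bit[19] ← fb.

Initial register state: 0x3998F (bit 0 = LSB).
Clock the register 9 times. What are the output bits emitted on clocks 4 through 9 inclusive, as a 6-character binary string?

100011

reg_0 = 0x3998F
clock 1: out=1, reg = 0x1CCC7
clock 2: out=1, reg = 0x0E663
clock 3: out=1, reg = 0x87331
clock 4: out=1, reg = 0xC3998
clock 5: out=0, reg = 0xE1CCC
clock 6: out=0, reg = 0xF0E66
clock 7: out=0, reg = 0xF8733
clock 8: out=1, reg = 0x7C399
clock 9: out=1, reg = 0x3E1CC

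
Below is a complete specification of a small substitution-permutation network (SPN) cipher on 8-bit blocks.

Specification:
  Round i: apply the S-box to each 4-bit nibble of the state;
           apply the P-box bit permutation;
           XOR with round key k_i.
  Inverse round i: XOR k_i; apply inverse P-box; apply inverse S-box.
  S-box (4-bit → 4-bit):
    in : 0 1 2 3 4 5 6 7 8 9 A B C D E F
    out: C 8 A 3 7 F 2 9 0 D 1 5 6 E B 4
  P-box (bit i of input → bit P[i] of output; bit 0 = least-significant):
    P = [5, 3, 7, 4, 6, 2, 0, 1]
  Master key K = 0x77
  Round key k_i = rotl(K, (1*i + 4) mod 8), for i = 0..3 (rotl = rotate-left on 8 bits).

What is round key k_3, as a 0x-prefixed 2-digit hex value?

K = 0x77
k_0 = rotl(K, (1*0+4) mod 8) = rotl(K, 4) = 0x77
k_1 = rotl(K, (1*1+4) mod 8) = rotl(K, 5) = 0xEE
k_2 = rotl(K, (1*2+4) mod 8) = rotl(K, 6) = 0xDD
k_3 = rotl(K, (1*3+4) mod 8) = rotl(K, 7) = 0xBB

0xBB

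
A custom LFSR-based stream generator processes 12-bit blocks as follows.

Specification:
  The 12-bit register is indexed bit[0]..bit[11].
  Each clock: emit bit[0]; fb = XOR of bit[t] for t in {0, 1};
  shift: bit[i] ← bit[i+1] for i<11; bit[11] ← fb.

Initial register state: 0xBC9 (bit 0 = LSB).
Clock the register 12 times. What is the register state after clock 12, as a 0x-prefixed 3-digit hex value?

0x62D

reg_0 = 0xBC9
clock 1: out=1, reg = 0xDE4
clock 2: out=0, reg = 0x6F2
clock 3: out=0, reg = 0xB79
clock 4: out=1, reg = 0xDBC
clock 5: out=0, reg = 0x6DE
clock 6: out=0, reg = 0xB6F
clock 7: out=1, reg = 0x5B7
clock 8: out=1, reg = 0x2DB
clock 9: out=1, reg = 0x16D
clock 10: out=1, reg = 0x8B6
clock 11: out=0, reg = 0xC5B
clock 12: out=1, reg = 0x62D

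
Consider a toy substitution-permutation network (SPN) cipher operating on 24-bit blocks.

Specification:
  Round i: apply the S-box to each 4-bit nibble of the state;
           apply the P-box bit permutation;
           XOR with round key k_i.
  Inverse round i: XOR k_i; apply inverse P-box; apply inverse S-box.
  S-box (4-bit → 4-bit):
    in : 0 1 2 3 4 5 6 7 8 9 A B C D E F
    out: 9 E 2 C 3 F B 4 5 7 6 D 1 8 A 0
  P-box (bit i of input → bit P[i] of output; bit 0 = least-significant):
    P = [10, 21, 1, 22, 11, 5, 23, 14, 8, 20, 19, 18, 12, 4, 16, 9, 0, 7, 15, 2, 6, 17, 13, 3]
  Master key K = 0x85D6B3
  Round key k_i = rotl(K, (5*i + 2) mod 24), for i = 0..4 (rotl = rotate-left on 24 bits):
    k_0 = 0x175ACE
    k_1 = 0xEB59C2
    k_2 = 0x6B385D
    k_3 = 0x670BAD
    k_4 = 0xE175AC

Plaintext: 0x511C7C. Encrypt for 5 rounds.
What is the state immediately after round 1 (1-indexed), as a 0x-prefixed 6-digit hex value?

0x94FD12

s_0 = plaintext = 0x511C7C
s_1 = Round(s_0, k_0) = 0x94FD12
s_2 = Round(s_1, k_1) = 0x4D3923
s_3 = Round(s_2, k_2) = 0x303B3B
s_4 = Round(s_3, k_3) = 0xAA6CA2
s_5 = Round(s_4, k_4) = 0x43C61C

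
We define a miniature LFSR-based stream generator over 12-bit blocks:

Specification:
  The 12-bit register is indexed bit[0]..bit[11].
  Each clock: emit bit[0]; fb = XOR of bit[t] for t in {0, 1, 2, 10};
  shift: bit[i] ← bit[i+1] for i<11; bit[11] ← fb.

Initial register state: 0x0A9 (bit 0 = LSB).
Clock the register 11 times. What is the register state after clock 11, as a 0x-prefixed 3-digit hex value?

reg_0 = 0x0A9
clock 1: out=1, reg = 0x854
clock 2: out=0, reg = 0xC2A
clock 3: out=0, reg = 0x615
clock 4: out=1, reg = 0xB0A
clock 5: out=0, reg = 0xD85
clock 6: out=1, reg = 0xEC2
clock 7: out=0, reg = 0x761
clock 8: out=1, reg = 0x3B0
clock 9: out=0, reg = 0x1D8
clock 10: out=0, reg = 0x0EC
clock 11: out=0, reg = 0x876

0x876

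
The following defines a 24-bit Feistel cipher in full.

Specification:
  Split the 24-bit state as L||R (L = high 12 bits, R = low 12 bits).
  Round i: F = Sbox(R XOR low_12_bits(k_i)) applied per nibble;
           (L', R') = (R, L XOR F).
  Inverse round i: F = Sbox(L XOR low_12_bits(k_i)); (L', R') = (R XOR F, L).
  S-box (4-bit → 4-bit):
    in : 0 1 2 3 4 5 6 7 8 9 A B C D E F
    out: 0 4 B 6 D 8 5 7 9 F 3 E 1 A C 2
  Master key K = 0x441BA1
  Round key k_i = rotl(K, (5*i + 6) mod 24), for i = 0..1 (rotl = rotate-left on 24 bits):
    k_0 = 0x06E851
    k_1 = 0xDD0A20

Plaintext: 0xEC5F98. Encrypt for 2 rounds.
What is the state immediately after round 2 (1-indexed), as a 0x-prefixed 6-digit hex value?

s_0 = plaintext = 0xEC5F98
s_1 = Round(s_0, k_0) = 0xF989DA
s_2 = Round(s_1, k_1) = 0x9DA9BB

0x9DA9BB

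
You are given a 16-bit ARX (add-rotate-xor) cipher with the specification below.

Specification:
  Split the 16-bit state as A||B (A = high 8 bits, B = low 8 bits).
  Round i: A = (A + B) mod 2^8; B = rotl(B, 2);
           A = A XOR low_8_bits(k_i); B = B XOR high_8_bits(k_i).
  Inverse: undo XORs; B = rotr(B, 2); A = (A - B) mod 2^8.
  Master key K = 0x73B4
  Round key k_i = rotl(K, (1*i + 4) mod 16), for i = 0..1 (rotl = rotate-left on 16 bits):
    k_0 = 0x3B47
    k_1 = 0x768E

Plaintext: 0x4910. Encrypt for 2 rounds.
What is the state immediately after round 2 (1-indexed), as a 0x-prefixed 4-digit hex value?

s_0 = plaintext = 0x4910
s_1 = Round(s_0, k_0) = 0x1E7B
s_2 = Round(s_1, k_1) = 0x179B

0x179B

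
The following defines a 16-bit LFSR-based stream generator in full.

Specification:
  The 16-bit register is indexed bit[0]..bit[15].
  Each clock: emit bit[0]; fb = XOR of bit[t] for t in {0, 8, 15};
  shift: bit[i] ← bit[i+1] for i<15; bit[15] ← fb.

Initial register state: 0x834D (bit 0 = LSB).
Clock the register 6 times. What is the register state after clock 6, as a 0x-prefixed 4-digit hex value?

0x160D

reg_0 = 0x834D
clock 1: out=1, reg = 0xC1A6
clock 2: out=0, reg = 0x60D3
clock 3: out=1, reg = 0xB069
clock 4: out=1, reg = 0x5834
clock 5: out=0, reg = 0x2C1A
clock 6: out=0, reg = 0x160D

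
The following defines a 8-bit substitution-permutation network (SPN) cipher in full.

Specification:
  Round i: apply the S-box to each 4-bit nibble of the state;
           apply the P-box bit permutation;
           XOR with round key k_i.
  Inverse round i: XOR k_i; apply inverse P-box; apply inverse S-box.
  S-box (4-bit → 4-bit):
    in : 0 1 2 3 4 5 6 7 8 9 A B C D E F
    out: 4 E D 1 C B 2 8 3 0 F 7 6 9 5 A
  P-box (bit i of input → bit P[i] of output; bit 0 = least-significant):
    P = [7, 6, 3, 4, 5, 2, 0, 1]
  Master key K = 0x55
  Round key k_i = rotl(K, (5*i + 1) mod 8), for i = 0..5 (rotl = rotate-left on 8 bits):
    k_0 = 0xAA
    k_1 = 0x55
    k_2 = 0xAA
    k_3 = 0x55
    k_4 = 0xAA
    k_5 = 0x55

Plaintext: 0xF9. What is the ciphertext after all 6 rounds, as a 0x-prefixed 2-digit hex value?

s_0 = plaintext = 0xF9
s_1 = Round(s_0, k_0) = 0xAC
s_2 = Round(s_1, k_1) = 0x3A
s_3 = Round(s_2, k_2) = 0x52
s_4 = Round(s_3, k_3) = 0xEB
s_5 = Round(s_4, k_4) = 0x43
s_6 = Round(s_5, k_5) = 0xD6

0xD6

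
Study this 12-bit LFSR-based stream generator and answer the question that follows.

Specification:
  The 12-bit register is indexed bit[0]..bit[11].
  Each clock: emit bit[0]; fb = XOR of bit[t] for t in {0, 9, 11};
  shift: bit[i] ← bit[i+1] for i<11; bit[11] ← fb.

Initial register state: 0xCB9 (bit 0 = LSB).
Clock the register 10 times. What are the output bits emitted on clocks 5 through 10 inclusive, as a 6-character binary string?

reg_0 = 0xCB9
clock 1: out=1, reg = 0x65C
clock 2: out=0, reg = 0xB2E
clock 3: out=0, reg = 0x597
clock 4: out=1, reg = 0xACB
clock 5: out=1, reg = 0xD65
clock 6: out=1, reg = 0x6B2
clock 7: out=0, reg = 0xB59
clock 8: out=1, reg = 0xDAC
clock 9: out=0, reg = 0xED6
clock 10: out=0, reg = 0x76B

110100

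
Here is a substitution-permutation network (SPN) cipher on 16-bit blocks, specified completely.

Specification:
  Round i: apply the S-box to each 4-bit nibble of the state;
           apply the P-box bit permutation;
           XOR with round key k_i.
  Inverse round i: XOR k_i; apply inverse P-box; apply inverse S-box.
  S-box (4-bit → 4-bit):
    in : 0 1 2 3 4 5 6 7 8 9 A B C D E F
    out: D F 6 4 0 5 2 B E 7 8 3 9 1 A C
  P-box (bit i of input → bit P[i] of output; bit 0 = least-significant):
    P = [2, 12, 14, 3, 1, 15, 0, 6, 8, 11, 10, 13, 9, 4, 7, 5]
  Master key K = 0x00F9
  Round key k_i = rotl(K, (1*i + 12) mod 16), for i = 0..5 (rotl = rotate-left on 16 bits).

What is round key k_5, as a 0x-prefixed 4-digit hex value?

K = 0x00F9
k_0 = rotl(K, (1*0+12) mod 16) = rotl(K, 12) = 0x900F
k_1 = rotl(K, (1*1+12) mod 16) = rotl(K, 13) = 0x201F
k_2 = rotl(K, (1*2+12) mod 16) = rotl(K, 14) = 0x403E
k_3 = rotl(K, (1*3+12) mod 16) = rotl(K, 15) = 0x807C
k_4 = rotl(K, (1*4+12) mod 16) = rotl(K, 0) = 0x00F9
k_5 = rotl(K, (1*5+12) mod 16) = rotl(K, 1) = 0x01F2

0x01F2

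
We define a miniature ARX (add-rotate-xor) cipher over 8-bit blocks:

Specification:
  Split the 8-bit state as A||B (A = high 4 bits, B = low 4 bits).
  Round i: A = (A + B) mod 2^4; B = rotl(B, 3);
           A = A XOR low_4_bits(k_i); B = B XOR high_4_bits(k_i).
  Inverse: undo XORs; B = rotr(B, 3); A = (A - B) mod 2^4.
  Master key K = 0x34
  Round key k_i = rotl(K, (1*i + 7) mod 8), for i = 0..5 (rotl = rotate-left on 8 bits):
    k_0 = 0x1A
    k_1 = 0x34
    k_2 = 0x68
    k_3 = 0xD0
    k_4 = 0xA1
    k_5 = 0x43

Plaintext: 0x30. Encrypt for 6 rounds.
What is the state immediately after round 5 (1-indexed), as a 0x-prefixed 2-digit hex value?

s_0 = plaintext = 0x30
s_1 = Round(s_0, k_0) = 0x91
s_2 = Round(s_1, k_1) = 0xEB
s_3 = Round(s_2, k_2) = 0x1B
s_4 = Round(s_3, k_3) = 0xC0
s_5 = Round(s_4, k_4) = 0xDA
s_6 = Round(s_5, k_5) = 0x41

0xDA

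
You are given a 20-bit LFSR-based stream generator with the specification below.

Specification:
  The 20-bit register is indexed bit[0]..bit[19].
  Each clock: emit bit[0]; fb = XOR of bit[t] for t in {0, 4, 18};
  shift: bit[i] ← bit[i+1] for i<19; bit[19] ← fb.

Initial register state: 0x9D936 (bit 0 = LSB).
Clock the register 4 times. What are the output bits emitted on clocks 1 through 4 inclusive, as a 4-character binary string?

reg_0 = 0x9D936
clock 1: out=0, reg = 0xCEC9B
clock 2: out=1, reg = 0xE764D
clock 3: out=1, reg = 0x73B26
clock 4: out=0, reg = 0xB9D93

0110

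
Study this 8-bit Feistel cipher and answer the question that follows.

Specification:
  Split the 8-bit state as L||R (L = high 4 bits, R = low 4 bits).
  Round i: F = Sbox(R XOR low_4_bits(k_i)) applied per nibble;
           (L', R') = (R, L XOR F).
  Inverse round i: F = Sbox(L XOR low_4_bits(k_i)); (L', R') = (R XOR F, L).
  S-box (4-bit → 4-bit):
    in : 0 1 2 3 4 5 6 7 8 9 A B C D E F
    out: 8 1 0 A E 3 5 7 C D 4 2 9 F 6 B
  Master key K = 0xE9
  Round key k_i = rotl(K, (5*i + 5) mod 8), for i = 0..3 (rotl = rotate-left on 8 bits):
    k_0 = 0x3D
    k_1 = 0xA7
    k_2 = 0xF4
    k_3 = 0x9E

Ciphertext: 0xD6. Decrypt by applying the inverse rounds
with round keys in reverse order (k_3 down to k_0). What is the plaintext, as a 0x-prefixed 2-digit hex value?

0xF9

s_0 = ciphertext = 0xD6
s_1 = InvRound(s_0, k_3) = 0xCD
s_2 = InvRound(s_1, k_2) = 0x1C
s_3 = InvRound(s_2, k_1) = 0x91
s_4 = InvRound(s_3, k_0) = 0xF9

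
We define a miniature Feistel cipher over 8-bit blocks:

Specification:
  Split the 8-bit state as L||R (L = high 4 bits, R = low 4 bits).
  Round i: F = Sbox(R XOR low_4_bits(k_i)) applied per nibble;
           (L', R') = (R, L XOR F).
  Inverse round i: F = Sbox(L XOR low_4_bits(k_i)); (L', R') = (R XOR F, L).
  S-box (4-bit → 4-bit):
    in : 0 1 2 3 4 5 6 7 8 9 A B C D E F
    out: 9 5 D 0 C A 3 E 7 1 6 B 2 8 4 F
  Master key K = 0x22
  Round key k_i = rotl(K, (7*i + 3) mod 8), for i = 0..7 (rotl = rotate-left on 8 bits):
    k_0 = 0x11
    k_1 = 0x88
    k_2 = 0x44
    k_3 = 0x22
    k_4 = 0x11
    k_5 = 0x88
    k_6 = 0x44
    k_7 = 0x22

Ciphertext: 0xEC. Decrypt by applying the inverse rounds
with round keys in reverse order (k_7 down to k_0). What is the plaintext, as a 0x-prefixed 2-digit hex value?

0x62

s_0 = ciphertext = 0xEC
s_1 = InvRound(s_0, k_7) = 0xEE
s_2 = InvRound(s_1, k_6) = 0x8E
s_3 = InvRound(s_2, k_5) = 0x78
s_4 = InvRound(s_3, k_4) = 0xB7
s_5 = InvRound(s_4, k_3) = 0x6B
s_6 = InvRound(s_5, k_2) = 0x66
s_7 = InvRound(s_6, k_1) = 0x26
s_8 = InvRound(s_7, k_0) = 0x62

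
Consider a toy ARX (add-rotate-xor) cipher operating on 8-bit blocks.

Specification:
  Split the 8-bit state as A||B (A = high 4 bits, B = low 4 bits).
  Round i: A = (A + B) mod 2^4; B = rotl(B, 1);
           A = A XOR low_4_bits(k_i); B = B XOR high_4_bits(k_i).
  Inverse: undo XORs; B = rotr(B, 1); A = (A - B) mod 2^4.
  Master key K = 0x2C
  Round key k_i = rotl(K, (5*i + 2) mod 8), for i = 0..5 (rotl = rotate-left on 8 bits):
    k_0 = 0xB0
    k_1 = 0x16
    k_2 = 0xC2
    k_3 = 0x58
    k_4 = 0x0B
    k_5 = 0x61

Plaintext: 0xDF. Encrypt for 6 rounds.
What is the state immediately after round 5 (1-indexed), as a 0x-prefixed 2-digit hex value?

s_0 = plaintext = 0xDF
s_1 = Round(s_0, k_0) = 0xC4
s_2 = Round(s_1, k_1) = 0x69
s_3 = Round(s_2, k_2) = 0xDF
s_4 = Round(s_3, k_3) = 0x4A
s_5 = Round(s_4, k_4) = 0x55
s_6 = Round(s_5, k_5) = 0xBC

0x55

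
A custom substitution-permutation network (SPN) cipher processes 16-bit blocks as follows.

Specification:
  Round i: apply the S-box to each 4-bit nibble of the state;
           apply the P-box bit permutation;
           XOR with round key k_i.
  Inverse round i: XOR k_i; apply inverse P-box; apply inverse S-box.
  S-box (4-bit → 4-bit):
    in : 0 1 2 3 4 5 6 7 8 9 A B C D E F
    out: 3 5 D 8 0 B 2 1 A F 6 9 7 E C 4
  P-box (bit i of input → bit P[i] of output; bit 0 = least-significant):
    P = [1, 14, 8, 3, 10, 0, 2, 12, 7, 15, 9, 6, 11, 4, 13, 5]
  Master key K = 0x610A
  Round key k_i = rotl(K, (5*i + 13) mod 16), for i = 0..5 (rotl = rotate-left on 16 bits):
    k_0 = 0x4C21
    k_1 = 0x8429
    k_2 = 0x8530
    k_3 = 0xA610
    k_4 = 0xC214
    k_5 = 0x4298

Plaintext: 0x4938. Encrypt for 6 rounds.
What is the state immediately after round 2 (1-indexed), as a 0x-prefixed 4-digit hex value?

0xFF57

s_0 = plaintext = 0x4938
s_1 = Round(s_0, k_0) = 0x9EE9
s_2 = Round(s_1, k_1) = 0xFF57
s_3 = Round(s_2, k_2) = 0xB333
s_4 = Round(s_3, k_3) = 0xBE78
s_5 = Round(s_4, k_4) = 0x8C7C
s_6 = Round(s_5, k_5) = 0x852A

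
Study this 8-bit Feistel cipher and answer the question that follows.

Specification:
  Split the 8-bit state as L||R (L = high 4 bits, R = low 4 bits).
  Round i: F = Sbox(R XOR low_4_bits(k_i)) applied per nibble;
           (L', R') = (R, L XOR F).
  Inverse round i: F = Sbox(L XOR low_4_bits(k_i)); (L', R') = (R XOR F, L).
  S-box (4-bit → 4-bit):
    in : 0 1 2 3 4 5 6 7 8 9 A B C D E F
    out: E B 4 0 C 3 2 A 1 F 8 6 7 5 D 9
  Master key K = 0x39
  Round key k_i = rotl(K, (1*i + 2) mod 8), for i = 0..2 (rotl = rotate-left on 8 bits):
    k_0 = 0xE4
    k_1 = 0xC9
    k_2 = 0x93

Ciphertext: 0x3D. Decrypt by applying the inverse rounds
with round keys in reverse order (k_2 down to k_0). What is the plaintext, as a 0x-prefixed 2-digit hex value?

0xAB

s_0 = ciphertext = 0x3D
s_1 = InvRound(s_0, k_2) = 0x33
s_2 = InvRound(s_1, k_1) = 0xB3
s_3 = InvRound(s_2, k_0) = 0xAB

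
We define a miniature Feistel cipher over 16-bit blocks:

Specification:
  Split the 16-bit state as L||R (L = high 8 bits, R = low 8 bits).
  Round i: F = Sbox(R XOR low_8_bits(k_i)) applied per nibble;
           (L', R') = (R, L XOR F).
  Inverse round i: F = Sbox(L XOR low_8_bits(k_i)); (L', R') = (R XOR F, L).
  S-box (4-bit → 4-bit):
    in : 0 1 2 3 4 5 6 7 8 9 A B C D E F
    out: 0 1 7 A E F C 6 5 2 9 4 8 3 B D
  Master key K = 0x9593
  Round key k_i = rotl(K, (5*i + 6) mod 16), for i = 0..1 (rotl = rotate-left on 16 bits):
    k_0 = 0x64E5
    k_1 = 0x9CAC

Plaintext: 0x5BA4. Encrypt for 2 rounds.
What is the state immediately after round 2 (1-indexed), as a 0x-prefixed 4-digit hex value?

0xBAB8

s_0 = plaintext = 0x5BA4
s_1 = Round(s_0, k_0) = 0xA4BA
s_2 = Round(s_1, k_1) = 0xBAB8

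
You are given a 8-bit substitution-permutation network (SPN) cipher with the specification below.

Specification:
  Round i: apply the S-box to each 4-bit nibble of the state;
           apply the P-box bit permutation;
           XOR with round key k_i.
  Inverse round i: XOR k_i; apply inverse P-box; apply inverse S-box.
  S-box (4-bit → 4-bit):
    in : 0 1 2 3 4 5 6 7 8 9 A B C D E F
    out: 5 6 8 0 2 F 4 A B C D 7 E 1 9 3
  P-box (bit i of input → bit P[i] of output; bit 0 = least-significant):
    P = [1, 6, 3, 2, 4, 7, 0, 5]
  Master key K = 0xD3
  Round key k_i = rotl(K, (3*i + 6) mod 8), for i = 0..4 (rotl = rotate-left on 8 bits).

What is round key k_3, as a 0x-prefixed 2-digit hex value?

K = 0xD3
k_0 = rotl(K, (3*0+6) mod 8) = rotl(K, 6) = 0xF4
k_1 = rotl(K, (3*1+6) mod 8) = rotl(K, 1) = 0xA7
k_2 = rotl(K, (3*2+6) mod 8) = rotl(K, 4) = 0x3D
k_3 = rotl(K, (3*3+6) mod 8) = rotl(K, 7) = 0xE9

0xE9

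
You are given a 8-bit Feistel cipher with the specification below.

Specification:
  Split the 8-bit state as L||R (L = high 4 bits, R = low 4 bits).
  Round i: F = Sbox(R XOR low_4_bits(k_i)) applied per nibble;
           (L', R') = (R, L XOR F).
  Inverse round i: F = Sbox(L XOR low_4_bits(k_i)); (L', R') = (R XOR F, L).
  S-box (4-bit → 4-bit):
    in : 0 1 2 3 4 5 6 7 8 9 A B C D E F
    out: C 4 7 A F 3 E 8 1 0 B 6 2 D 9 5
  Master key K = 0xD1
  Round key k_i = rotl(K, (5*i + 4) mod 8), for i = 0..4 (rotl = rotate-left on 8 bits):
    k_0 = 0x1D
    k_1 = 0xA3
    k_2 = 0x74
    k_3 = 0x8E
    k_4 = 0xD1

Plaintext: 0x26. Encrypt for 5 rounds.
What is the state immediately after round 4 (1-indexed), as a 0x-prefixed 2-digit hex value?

0xFA

s_0 = plaintext = 0x26
s_1 = Round(s_0, k_0) = 0x64
s_2 = Round(s_1, k_1) = 0x4E
s_3 = Round(s_2, k_2) = 0xEF
s_4 = Round(s_3, k_3) = 0xFA
s_5 = Round(s_4, k_4) = 0xA9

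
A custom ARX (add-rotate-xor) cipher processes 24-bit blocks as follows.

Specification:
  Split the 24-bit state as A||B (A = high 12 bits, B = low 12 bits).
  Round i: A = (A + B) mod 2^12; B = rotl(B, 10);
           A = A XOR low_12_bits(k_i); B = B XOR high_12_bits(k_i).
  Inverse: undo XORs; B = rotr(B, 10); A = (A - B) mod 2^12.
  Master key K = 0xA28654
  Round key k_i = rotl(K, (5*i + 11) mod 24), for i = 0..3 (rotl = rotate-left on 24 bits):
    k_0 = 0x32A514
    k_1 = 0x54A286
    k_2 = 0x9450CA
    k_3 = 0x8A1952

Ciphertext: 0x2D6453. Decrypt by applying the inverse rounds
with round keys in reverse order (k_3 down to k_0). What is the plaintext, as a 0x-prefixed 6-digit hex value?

s_0 = ciphertext = 0x2D6453
s_1 = InvRound(s_0, k_3) = 0x7B93CB
s_2 = InvRound(s_1, k_2) = 0xD39A3A
s_3 = InvRound(s_2, k_1) = 0x1FCDC3
s_4 = InvRound(s_3, k_0) = 0x941BA7

0x941BA7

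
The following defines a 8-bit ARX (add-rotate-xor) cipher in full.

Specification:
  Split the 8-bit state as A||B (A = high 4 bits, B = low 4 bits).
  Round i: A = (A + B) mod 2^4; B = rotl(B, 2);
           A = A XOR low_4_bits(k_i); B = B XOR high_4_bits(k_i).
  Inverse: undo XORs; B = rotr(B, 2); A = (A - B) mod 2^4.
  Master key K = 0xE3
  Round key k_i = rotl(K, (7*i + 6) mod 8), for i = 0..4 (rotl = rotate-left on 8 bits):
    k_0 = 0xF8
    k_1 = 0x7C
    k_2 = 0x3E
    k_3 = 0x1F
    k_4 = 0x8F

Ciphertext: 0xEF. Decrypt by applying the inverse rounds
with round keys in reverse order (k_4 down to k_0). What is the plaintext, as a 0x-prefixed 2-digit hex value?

0xD8

s_0 = ciphertext = 0xEF
s_1 = InvRound(s_0, k_4) = 0x4D
s_2 = InvRound(s_1, k_3) = 0x83
s_3 = InvRound(s_2, k_2) = 0x60
s_4 = InvRound(s_3, k_1) = 0xDD
s_5 = InvRound(s_4, k_0) = 0xD8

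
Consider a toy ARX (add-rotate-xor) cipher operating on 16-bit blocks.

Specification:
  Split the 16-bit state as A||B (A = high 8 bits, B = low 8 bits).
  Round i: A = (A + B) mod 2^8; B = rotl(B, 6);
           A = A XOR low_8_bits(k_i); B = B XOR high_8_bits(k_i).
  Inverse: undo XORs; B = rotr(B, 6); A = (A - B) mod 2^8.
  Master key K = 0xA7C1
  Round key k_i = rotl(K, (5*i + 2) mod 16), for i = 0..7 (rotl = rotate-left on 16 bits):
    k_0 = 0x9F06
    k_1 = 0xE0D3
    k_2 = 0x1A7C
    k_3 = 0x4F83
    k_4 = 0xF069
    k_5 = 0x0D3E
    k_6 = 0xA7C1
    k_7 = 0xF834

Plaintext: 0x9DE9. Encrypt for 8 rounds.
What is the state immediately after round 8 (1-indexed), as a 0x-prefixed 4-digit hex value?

s_0 = plaintext = 0x9DE9
s_1 = Round(s_0, k_0) = 0x80E5
s_2 = Round(s_1, k_1) = 0xB699
s_3 = Round(s_2, k_2) = 0x337C
s_4 = Round(s_3, k_3) = 0x2C50
s_5 = Round(s_4, k_4) = 0x15E4
s_6 = Round(s_5, k_5) = 0xC734
s_7 = Round(s_6, k_6) = 0x3AAA
s_8 = Round(s_7, k_7) = 0xD052

0xD052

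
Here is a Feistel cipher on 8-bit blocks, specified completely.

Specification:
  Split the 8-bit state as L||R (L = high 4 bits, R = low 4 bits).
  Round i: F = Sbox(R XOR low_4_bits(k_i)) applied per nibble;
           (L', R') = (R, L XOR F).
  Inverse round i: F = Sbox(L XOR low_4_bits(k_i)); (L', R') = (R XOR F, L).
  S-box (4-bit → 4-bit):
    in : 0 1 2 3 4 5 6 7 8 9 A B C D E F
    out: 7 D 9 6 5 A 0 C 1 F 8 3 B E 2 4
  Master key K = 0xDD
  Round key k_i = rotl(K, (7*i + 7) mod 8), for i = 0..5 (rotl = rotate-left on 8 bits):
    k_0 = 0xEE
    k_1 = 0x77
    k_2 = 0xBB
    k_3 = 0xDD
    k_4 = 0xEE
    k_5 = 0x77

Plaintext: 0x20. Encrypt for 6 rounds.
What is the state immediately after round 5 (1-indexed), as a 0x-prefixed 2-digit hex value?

s_0 = plaintext = 0x20
s_1 = Round(s_0, k_0) = 0x00
s_2 = Round(s_1, k_1) = 0x0C
s_3 = Round(s_2, k_2) = 0xCC
s_4 = Round(s_3, k_3) = 0xC1
s_5 = Round(s_4, k_4) = 0x18
s_6 = Round(s_5, k_5) = 0x85

0x18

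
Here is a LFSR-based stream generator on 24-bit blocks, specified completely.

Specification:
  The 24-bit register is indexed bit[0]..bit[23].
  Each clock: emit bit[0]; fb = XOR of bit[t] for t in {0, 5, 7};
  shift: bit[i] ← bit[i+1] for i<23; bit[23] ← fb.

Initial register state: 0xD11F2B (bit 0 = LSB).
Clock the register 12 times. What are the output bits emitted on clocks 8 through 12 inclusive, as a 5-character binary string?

01111

reg_0 = 0xD11F2B
clock 1: out=1, reg = 0x688F95
clock 2: out=1, reg = 0x3447CA
clock 3: out=0, reg = 0x9A23E5
clock 4: out=1, reg = 0xCD11F2
clock 5: out=0, reg = 0x6688F9
clock 6: out=1, reg = 0xB3447C
clock 7: out=0, reg = 0xD9A23E
clock 8: out=0, reg = 0xECD11F
clock 9: out=1, reg = 0xF6688F
clock 10: out=1, reg = 0x7B3447
clock 11: out=1, reg = 0xBD9A23
clock 12: out=1, reg = 0x5ECD11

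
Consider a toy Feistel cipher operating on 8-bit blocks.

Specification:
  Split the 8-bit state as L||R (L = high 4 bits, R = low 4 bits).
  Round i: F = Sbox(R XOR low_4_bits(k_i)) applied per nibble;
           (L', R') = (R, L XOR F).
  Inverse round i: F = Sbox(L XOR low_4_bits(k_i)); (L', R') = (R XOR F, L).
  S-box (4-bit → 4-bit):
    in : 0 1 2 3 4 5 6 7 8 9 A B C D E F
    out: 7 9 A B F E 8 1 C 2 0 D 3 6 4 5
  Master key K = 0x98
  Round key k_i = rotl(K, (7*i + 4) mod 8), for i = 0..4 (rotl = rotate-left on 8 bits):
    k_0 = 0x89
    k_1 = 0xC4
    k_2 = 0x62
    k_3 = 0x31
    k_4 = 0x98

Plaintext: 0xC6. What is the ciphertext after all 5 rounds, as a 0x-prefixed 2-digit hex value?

0xA9

s_0 = plaintext = 0xC6
s_1 = Round(s_0, k_0) = 0x69
s_2 = Round(s_1, k_1) = 0x90
s_3 = Round(s_2, k_2) = 0x03
s_4 = Round(s_3, k_3) = 0x3A
s_5 = Round(s_4, k_4) = 0xA9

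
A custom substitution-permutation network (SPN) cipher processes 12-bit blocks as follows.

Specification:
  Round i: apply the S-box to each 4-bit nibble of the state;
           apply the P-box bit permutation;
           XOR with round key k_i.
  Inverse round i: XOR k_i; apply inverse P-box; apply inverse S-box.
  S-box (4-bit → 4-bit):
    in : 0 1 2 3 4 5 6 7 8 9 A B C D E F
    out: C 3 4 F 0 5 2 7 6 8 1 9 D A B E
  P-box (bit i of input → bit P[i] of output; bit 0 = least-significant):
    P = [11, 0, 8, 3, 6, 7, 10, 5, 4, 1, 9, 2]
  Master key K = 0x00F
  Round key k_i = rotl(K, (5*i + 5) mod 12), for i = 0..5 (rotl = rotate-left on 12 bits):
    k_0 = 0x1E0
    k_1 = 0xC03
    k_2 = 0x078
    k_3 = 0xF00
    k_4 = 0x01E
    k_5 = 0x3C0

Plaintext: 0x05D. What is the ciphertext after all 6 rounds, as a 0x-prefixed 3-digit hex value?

0x160

s_0 = plaintext = 0x05D
s_1 = Round(s_0, k_0) = 0x7AD
s_2 = Round(s_1, k_1) = 0xE58
s_3 = Round(s_2, k_2) = 0x52F
s_4 = Round(s_3, k_3) = 0x819
s_5 = Round(s_4, k_4) = 0x2D4
s_6 = Round(s_5, k_5) = 0x160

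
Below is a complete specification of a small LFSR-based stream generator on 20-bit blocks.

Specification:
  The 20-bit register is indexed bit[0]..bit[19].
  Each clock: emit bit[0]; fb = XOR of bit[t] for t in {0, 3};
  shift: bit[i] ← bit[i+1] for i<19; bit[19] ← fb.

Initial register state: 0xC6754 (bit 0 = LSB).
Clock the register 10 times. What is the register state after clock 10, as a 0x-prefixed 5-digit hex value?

0xEFB19

reg_0 = 0xC6754
clock 1: out=0, reg = 0x633AA
clock 2: out=0, reg = 0xB19D5
clock 3: out=1, reg = 0xD8CEA
clock 4: out=0, reg = 0xEC675
clock 5: out=1, reg = 0xF633A
clock 6: out=0, reg = 0xFB19D
clock 7: out=1, reg = 0x7D8CE
clock 8: out=0, reg = 0xBEC67
clock 9: out=1, reg = 0xDF633
clock 10: out=1, reg = 0xEFB19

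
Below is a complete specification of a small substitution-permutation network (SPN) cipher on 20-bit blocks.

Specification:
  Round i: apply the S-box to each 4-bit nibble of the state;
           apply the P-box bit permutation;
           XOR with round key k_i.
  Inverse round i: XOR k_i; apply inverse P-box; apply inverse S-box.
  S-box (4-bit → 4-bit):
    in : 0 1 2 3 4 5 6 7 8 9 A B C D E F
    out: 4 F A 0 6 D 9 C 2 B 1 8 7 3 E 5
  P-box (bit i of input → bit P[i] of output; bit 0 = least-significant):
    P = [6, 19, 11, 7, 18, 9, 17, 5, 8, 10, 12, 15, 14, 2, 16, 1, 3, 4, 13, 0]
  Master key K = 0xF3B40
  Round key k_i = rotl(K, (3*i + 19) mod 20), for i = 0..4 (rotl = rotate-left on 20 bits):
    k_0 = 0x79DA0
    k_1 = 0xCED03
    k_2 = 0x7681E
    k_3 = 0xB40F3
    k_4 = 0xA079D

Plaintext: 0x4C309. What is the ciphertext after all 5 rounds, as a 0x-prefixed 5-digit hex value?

0xCAEAA

s_0 = plaintext = 0x4C309
s_1 = Round(s_0, k_0) = 0xCFD74
s_2 = Round(s_1, k_1) = 0x7803B
s_3 = Round(s_2, k_2) = 0x7589B
s_4 = Round(s_3, k_3) = 0xE2650
s_5 = Round(s_4, k_4) = 0xCAEAA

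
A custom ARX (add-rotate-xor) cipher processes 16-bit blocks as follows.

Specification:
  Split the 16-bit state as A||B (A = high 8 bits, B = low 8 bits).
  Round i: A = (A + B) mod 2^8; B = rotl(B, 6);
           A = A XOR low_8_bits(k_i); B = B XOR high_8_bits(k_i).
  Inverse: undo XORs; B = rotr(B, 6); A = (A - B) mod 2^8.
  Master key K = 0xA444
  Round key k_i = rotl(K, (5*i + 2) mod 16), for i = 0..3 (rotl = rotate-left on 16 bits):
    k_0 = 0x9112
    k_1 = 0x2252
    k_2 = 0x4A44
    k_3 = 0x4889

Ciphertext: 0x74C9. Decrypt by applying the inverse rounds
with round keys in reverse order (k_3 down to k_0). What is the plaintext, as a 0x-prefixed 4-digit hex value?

0x1F77

s_0 = ciphertext = 0x74C9
s_1 = InvRound(s_0, k_3) = 0xF706
s_2 = InvRound(s_1, k_2) = 0x8231
s_3 = InvRound(s_2, k_1) = 0x844C
s_4 = InvRound(s_3, k_0) = 0x1F77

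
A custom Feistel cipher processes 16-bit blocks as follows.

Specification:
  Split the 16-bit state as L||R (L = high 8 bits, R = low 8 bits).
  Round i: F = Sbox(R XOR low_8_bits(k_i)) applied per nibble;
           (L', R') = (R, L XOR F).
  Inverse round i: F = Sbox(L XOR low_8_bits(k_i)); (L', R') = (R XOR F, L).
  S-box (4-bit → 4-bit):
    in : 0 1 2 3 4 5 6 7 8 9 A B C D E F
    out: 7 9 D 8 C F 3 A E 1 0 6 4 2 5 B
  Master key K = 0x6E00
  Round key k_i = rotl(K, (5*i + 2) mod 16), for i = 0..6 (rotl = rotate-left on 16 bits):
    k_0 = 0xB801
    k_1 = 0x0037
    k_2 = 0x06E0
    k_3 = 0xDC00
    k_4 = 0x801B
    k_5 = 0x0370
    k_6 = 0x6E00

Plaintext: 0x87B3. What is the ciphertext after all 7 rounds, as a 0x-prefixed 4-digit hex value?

s_0 = plaintext = 0x87B3
s_1 = Round(s_0, k_0) = 0xB3EA
s_2 = Round(s_1, k_1) = 0xEA91
s_3 = Round(s_2, k_2) = 0x9143
s_4 = Round(s_3, k_3) = 0x4359
s_5 = Round(s_4, k_4) = 0x598E
s_6 = Round(s_5, k_5) = 0x8EEC
s_7 = Round(s_6, k_6) = 0xECDA

0xECDA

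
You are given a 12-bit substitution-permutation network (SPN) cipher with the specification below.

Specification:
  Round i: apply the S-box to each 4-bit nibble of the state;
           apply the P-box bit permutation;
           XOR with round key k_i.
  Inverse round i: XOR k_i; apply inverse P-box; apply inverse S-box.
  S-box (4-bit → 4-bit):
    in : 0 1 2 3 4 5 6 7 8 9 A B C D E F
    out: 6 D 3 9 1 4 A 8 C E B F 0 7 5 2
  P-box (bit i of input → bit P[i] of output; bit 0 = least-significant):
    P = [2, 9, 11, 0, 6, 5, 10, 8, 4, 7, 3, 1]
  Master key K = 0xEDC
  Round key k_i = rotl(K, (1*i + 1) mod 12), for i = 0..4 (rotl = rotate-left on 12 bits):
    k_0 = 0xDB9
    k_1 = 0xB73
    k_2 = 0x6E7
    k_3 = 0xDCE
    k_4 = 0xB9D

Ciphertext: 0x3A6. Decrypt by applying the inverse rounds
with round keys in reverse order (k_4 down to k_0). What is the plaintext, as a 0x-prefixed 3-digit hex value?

0xFC2

s_0 = ciphertext = 0x3A6
s_1 = InvRound(s_0, k_4) = 0x1F8
s_2 = InvRound(s_1, k_3) = 0x30E
s_3 = InvRound(s_2, k_2) = 0x0B7
s_4 = InvRound(s_3, k_1) = 0xF3D
s_5 = InvRound(s_4, k_0) = 0xFC2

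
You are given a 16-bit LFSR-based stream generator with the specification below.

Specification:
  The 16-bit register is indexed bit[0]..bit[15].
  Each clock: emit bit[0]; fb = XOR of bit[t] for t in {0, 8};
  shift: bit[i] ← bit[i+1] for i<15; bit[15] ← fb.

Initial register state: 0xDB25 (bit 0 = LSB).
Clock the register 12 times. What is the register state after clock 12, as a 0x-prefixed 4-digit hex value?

reg_0 = 0xDB25
clock 1: out=1, reg = 0x6D92
clock 2: out=0, reg = 0xB6C9
clock 3: out=1, reg = 0xDB64
clock 4: out=0, reg = 0xEDB2
clock 5: out=0, reg = 0xF6D9
clock 6: out=1, reg = 0xFB6C
clock 7: out=0, reg = 0xFDB6
clock 8: out=0, reg = 0xFEDB
clock 9: out=1, reg = 0xFF6D
clock 10: out=1, reg = 0x7FB6
clock 11: out=0, reg = 0xBFDB
clock 12: out=1, reg = 0x5FED

0x5FED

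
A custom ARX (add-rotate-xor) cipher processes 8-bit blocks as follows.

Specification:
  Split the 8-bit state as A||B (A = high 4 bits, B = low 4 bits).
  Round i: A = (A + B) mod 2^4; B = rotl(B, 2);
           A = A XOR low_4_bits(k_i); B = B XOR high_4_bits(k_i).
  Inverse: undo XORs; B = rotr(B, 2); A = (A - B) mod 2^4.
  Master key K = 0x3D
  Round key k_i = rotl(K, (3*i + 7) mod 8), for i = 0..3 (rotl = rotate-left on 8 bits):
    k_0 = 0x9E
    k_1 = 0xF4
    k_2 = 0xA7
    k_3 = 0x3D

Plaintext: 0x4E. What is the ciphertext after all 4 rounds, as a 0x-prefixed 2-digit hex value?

s_0 = plaintext = 0x4E
s_1 = Round(s_0, k_0) = 0xC2
s_2 = Round(s_1, k_1) = 0xA7
s_3 = Round(s_2, k_2) = 0x67
s_4 = Round(s_3, k_3) = 0x0E

0x0E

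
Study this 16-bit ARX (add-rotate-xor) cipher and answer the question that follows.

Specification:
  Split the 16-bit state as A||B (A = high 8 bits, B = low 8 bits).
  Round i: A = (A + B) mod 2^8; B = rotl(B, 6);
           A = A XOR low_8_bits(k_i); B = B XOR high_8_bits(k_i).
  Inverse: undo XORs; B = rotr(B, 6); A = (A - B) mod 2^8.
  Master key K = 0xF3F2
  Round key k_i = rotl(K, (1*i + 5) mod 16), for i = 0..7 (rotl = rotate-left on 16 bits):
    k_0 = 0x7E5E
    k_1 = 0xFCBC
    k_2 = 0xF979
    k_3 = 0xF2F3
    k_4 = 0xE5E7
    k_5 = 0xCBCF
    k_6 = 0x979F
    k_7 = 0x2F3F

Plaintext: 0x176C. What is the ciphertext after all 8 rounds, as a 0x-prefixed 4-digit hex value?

s_0 = plaintext = 0x176C
s_1 = Round(s_0, k_0) = 0xDD65
s_2 = Round(s_1, k_1) = 0xFEA5
s_3 = Round(s_2, k_2) = 0xDA90
s_4 = Round(s_3, k_3) = 0x99D6
s_5 = Round(s_4, k_4) = 0x8850
s_6 = Round(s_5, k_5) = 0x17DF
s_7 = Round(s_6, k_6) = 0x6960
s_8 = Round(s_7, k_7) = 0xF637

0xF637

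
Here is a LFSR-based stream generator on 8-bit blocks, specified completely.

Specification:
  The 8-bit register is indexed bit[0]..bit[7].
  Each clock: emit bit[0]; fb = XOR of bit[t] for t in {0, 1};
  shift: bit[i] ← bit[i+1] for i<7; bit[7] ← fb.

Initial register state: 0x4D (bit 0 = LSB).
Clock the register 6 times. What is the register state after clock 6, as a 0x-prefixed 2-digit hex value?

0xAD

reg_0 = 0x4D
clock 1: out=1, reg = 0xA6
clock 2: out=0, reg = 0xD3
clock 3: out=1, reg = 0x69
clock 4: out=1, reg = 0xB4
clock 5: out=0, reg = 0x5A
clock 6: out=0, reg = 0xAD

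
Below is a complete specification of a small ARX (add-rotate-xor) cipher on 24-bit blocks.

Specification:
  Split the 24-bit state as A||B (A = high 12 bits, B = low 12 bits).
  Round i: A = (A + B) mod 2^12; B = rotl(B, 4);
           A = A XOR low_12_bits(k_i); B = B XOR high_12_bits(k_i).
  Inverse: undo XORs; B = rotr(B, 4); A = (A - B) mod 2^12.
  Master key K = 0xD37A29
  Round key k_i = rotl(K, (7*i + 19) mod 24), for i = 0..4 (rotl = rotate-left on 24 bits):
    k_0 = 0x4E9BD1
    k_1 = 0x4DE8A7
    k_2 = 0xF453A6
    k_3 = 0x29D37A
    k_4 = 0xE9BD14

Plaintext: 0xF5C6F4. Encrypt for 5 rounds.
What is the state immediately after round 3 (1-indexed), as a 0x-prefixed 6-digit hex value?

s_0 = plaintext = 0xF5C6F4
s_1 = Round(s_0, k_0) = 0xD81BAF
s_2 = Round(s_1, k_1) = 0x197E25
s_3 = Round(s_2, k_2) = 0xC1AD1B
s_4 = Round(s_3, k_3) = 0xA4F320
s_5 = Round(s_4, k_4) = 0x07BC98

0xC1AD1B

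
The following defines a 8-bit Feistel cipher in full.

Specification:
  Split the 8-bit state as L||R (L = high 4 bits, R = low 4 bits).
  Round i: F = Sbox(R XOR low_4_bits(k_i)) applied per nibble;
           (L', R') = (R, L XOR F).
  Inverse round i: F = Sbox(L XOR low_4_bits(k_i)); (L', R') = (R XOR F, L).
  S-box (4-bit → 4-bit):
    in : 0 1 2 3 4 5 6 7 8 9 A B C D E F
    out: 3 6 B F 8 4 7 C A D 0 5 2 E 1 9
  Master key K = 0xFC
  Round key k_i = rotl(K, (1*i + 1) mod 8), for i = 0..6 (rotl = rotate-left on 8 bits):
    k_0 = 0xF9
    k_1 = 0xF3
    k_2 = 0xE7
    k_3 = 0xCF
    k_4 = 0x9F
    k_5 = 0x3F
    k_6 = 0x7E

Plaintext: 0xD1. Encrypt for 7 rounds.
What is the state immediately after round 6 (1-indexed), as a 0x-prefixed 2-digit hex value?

s_0 = plaintext = 0xD1
s_1 = Round(s_0, k_0) = 0x17
s_2 = Round(s_1, k_1) = 0x79
s_3 = Round(s_2, k_2) = 0x96
s_4 = Round(s_3, k_3) = 0x64
s_5 = Round(s_4, k_4) = 0x43
s_6 = Round(s_5, k_5) = 0x36
s_7 = Round(s_6, k_6) = 0x69

0x36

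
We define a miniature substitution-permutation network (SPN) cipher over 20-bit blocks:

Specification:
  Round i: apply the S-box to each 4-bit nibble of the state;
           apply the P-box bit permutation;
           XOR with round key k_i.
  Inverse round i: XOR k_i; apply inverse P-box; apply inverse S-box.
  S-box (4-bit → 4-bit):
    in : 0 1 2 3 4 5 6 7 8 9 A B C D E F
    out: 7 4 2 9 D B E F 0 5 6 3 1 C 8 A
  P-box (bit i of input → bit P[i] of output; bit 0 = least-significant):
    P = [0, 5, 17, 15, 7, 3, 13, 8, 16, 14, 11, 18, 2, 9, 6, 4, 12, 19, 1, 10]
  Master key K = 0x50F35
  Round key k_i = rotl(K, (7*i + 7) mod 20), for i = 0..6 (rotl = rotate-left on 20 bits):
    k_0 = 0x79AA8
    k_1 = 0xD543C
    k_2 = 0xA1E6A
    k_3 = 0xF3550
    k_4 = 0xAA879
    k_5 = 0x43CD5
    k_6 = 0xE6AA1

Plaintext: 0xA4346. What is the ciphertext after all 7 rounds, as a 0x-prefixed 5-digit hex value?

s_0 = plaintext = 0xA4346
s_1 = Round(s_0, k_0) = 0x83B5E
s_2 = Round(s_1, k_1) = 0xC95A0
s_3 = Round(s_2, k_2) = 0xD6E07
s_4 = Round(s_3, k_3) = 0x993AB
s_5 = Round(s_4, k_4) = 0xF9816
s_6 = Round(s_5, k_5) = 0xE98B1
s_7 = Round(s_6, k_6) = 0xC6E6D

0xC6E6D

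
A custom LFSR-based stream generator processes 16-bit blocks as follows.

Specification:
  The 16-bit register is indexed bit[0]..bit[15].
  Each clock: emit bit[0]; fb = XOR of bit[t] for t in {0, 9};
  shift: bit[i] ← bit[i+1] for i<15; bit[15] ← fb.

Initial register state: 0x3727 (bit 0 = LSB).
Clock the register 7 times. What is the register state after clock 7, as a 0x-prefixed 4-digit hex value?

reg_0 = 0x3727
clock 1: out=1, reg = 0x1B93
clock 2: out=1, reg = 0x0DC9
clock 3: out=1, reg = 0x86E4
clock 4: out=0, reg = 0xC372
clock 5: out=0, reg = 0xE1B9
clock 6: out=1, reg = 0xF0DC
clock 7: out=0, reg = 0x786E

0x786E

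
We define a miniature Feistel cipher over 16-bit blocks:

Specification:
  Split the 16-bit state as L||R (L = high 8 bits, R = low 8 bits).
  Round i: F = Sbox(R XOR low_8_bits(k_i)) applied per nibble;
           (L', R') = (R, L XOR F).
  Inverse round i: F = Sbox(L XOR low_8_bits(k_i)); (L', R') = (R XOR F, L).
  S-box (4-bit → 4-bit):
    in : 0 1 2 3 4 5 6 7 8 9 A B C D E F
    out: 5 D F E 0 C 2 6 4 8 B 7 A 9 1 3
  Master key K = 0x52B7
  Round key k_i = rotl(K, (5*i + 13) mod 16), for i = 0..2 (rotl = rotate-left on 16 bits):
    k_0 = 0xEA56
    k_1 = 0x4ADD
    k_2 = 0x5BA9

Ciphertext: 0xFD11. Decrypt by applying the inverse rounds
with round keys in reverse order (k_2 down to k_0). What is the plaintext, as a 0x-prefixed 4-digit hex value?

0xECA7

s_0 = ciphertext = 0xFD11
s_1 = InvRound(s_0, k_2) = 0xD1FD
s_2 = InvRound(s_1, k_1) = 0xA7D1
s_3 = InvRound(s_2, k_0) = 0xECA7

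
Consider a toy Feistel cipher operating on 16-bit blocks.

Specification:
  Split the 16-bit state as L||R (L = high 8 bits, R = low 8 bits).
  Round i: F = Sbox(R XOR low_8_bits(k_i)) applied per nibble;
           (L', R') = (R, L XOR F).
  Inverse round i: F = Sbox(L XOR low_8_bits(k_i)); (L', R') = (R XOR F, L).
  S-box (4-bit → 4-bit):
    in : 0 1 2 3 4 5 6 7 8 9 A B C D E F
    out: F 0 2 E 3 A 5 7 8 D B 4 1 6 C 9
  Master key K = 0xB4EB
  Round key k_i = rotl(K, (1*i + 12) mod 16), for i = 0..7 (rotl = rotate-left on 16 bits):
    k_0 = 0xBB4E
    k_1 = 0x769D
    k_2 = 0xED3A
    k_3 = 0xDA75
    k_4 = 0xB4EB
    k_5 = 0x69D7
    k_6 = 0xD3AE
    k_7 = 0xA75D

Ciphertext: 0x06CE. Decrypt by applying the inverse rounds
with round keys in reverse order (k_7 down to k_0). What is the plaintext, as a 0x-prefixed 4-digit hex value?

s_0 = ciphertext = 0x06CE
s_1 = InvRound(s_0, k_7) = 0x6A06
s_2 = InvRound(s_1, k_6) = 0x156A
s_3 = InvRound(s_2, k_5) = 0x7815
s_4 = InvRound(s_3, k_4) = 0xCB78
s_5 = InvRound(s_4, k_3) = 0x34CB
s_6 = InvRound(s_5, k_2) = 0x3734
s_7 = InvRound(s_6, k_1) = 0x8F37
s_8 = InvRound(s_7, k_0) = 0x278F

0x278F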